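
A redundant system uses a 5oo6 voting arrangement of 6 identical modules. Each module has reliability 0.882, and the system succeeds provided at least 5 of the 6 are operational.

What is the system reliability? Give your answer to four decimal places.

R = Σ_{i=5}^{6} C(6,i) p^i (1−p)^{6−i} with p = 0.882
C(6,5)·0.882^5·0.118^1 = 0.377899
C(6,6)·0.882^6·0.118^0 = 0.470773
Sum = 0.8487

0.8487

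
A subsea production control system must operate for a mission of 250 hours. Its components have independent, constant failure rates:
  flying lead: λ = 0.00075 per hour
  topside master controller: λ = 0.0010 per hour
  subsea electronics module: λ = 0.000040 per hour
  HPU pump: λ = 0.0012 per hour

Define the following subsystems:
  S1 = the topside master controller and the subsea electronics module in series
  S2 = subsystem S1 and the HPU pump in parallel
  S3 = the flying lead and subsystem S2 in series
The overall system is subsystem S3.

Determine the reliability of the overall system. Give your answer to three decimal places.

R(flying lead) = exp(−0.00075 × 250) = 0.82903
R(topside master controller) = exp(−0.0010 × 250) = 0.77880
R(subsea electronics module) = exp(−0.000040 × 250) = 0.99005
R(HPU pump) = exp(−0.0012 × 250) = 0.74082
Series (topside master controller and subsea electronics module): 0.77880 × 0.99005 = 0.77105
Parallel ([0.77105] and HPU pump): 1 − (1 − 0.77105)(1 − 0.74082) = 0.94066
Series (flying lead and [0.94066]): 0.82903 × 0.94066 = 0.780

0.780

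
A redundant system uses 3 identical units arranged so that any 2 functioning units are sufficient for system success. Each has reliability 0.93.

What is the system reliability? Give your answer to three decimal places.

0.986

R = Σ_{i=2}^{3} C(3,i) p^i (1−p)^{3−i} with p = 0.93
C(3,2)·0.93^2·0.07^1 = 0.18163
C(3,3)·0.93^3·0.07^0 = 0.80436
Sum = 0.986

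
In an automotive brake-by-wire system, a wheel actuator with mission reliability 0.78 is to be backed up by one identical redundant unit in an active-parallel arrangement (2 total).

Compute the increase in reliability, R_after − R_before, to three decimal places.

0.172

R_before = 0.78
R_after = 1 − (1 − 0.78)^2 = 0.952
ΔR = 0.952 − 0.78 = 0.172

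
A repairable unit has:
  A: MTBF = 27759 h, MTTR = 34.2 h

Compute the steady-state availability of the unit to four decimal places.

0.9988

A(A) = MTBF/(MTBF+MTTR) = 27759/(27759+34.2) = 0.9988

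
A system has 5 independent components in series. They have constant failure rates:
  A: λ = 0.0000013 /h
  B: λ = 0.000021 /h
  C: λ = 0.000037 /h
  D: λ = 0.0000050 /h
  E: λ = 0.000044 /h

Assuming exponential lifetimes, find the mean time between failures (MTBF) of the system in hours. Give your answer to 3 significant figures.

9230

Series of exponential components: λ_sys = Σ λ_i
λ_sys = 0.0000013 + 0.000021 + 0.000037 + 0.0000050 + 0.000044 = 1.0830e-04 /h
MTBF = 1 / λ_sys = 9230 h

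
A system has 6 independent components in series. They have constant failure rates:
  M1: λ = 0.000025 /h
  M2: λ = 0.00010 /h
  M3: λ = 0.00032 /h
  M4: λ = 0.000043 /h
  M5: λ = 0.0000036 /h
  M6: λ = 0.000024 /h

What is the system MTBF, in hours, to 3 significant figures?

Series of exponential components: λ_sys = Σ λ_i
λ_sys = 0.000025 + 0.00010 + 0.00032 + 0.000043 + 0.0000036 + 0.000024 = 5.1560e-04 /h
MTBF = 1 / λ_sys = 1940 h

1940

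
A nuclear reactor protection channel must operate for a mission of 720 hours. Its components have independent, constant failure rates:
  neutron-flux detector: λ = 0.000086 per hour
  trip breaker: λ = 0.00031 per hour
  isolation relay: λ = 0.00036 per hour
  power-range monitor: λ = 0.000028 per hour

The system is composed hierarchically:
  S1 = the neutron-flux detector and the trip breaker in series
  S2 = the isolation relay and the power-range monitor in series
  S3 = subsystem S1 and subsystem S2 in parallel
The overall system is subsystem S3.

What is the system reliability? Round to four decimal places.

R(neutron-flux detector) = exp(−0.000086 × 720) = 0.939958
R(trip breaker) = exp(−0.00031 × 720) = 0.799955
R(isolation relay) = exp(−0.00036 × 720) = 0.771669
R(power-range monitor) = exp(−0.000028 × 720) = 0.980042
Series (neutron-flux detector and trip breaker): 0.939958 × 0.799955 = 0.751924
Series (isolation relay and power-range monitor): 0.771669 × 0.980042 = 0.756268
Parallel ([0.751924] and [0.756268]): 1 − (1 − 0.751924)(1 − 0.756268) = 0.9395

0.9395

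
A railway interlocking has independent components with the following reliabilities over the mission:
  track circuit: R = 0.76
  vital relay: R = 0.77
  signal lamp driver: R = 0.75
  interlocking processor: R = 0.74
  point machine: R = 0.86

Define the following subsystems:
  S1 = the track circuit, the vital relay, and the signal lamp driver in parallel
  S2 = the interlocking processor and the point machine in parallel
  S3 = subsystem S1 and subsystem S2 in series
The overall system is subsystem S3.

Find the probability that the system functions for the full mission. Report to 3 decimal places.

0.950

Parallel (track circuit, vital relay, and signal lamp driver): 1 − (1 − 0.76000)(1 − 0.77000)(1 − 0.75000) = 0.98620
Parallel (interlocking processor and point machine): 1 − (1 − 0.74000)(1 − 0.86000) = 0.96360
Series ([0.98620] and [0.96360]): 0.98620 × 0.96360 = 0.950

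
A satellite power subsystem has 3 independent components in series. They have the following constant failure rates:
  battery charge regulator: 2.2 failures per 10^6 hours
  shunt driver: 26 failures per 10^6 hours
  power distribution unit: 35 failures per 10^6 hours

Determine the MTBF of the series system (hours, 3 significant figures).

15800

Series of exponential components: λ_sys = Σ λ_i
λ_sys = 0.0000022 + 0.000026 + 0.000035 = 6.3200e-05 /h
MTBF = 1 / λ_sys = 15800 h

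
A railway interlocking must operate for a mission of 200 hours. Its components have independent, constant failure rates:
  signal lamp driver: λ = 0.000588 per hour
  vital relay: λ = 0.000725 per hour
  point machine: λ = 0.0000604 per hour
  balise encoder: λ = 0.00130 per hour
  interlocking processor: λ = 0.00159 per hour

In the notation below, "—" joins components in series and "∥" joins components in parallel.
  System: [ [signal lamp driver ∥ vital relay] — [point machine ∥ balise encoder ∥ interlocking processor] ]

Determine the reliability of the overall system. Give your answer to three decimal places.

0.984

R(signal lamp driver) = exp(−0.000588 × 200) = 0.88905
R(vital relay) = exp(−0.000725 × 200) = 0.86502
R(point machine) = exp(−0.0000604 × 200) = 0.98799
R(balise encoder) = exp(−0.00130 × 200) = 0.77105
R(interlocking processor) = exp(−0.00159 × 200) = 0.72760
Parallel (signal lamp driver and vital relay): 1 − (1 − 0.88905)(1 − 0.86502) = 0.98502
Parallel (point machine, balise encoder, and interlocking processor): 1 − (1 − 0.98799)(1 − 0.77105)(1 − 0.72760) = 0.99925
Series ([0.98502] and [0.99925]): 0.98502 × 0.99925 = 0.984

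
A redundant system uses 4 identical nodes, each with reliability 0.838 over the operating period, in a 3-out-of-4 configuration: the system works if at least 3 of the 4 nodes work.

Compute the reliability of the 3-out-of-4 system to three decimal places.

R = Σ_{i=3}^{4} C(4,i) p^i (1−p)^{4−i} with p = 0.838
C(4,3)·0.838^3·0.162^1 = 0.38134
C(4,4)·0.838^4·0.162^0 = 0.49315
Sum = 0.874

0.874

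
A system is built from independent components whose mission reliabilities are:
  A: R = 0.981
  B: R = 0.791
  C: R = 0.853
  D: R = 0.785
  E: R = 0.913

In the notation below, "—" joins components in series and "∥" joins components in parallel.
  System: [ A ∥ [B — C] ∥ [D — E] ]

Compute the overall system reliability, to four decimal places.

Series (B and C): 0.791000 × 0.853000 = 0.674723
Series (D and E): 0.785000 × 0.913000 = 0.716705
Parallel (A, [0.674723], and [0.716705]): 1 − (1 − 0.981000)(1 − 0.674723)(1 − 0.716705) = 0.9982

0.9982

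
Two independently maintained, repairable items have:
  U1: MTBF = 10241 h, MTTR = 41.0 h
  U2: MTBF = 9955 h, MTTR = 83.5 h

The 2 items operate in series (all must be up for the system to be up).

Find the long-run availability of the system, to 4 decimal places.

A(U1) = MTBF/(MTBF+MTTR) = 10241/(10241+41.0) = 0.996012
A(U2) = MTBF/(MTBF+MTTR) = 9955/(9955+83.5) = 0.991682
Series availability: 0.996012 × 0.991682 = 0.9877

0.9877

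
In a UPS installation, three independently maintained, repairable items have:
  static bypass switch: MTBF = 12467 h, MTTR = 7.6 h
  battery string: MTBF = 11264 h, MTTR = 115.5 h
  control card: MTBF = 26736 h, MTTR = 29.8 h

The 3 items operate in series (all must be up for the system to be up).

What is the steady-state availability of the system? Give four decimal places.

0.9881

A(static bypass switch) = MTBF/(MTBF+MTTR) = 12467/(12467+7.6) = 0.999391
A(battery string) = MTBF/(MTBF+MTTR) = 11264/(11264+115.5) = 0.989850
A(control card) = MTBF/(MTBF+MTTR) = 26736/(26736+29.8) = 0.998887
Series availability: 0.999391 × 0.989850 × 0.998887 = 0.9881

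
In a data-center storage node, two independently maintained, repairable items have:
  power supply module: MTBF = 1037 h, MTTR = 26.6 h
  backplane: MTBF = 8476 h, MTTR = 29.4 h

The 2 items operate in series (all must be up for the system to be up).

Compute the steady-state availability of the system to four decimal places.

0.9716

A(power supply module) = MTBF/(MTBF+MTTR) = 1037/(1037+26.6) = 0.974991
A(backplane) = MTBF/(MTBF+MTTR) = 8476/(8476+29.4) = 0.996543
Series availability: 0.974991 × 0.996543 = 0.9716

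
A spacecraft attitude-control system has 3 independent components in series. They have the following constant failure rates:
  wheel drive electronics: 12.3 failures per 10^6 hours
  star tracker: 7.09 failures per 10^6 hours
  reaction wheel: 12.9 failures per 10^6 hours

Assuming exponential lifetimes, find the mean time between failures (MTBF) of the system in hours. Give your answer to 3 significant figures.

31000

Series of exponential components: λ_sys = Σ λ_i
λ_sys = 0.0000123 + 0.00000709 + 0.0000129 = 3.2290e-05 /h
MTBF = 1 / λ_sys = 31000 h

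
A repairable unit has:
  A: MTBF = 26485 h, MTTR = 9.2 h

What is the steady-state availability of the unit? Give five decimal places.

0.99965

A(A) = MTBF/(MTBF+MTTR) = 26485/(26485+9.2) = 0.99965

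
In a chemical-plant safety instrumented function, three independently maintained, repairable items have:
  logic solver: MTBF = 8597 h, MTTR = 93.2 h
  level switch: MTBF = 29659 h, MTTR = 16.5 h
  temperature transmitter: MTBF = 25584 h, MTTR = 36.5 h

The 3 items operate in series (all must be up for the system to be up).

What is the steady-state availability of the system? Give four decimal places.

A(logic solver) = MTBF/(MTBF+MTTR) = 8597/(8597+93.2) = 0.989275
A(level switch) = MTBF/(MTBF+MTTR) = 29659/(29659+16.5) = 0.999444
A(temperature transmitter) = MTBF/(MTBF+MTTR) = 25584/(25584+36.5) = 0.998575
Series availability: 0.989275 × 0.999444 × 0.998575 = 0.9873

0.9873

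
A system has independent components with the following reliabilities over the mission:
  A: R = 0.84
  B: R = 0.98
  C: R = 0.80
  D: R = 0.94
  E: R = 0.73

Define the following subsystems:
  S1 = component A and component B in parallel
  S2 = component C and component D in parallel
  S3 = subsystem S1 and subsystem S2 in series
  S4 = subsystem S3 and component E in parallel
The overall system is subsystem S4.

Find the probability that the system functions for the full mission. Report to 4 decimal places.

0.9959

Parallel (A and B): 1 − (1 − 0.840000)(1 − 0.980000) = 0.996800
Parallel (C and D): 1 − (1 − 0.800000)(1 − 0.940000) = 0.988000
Series ([0.996800] and [0.988000]): 0.996800 × 0.988000 = 0.984838
Parallel ([0.984838] and E): 1 − (1 − 0.984838)(1 − 0.730000) = 0.9959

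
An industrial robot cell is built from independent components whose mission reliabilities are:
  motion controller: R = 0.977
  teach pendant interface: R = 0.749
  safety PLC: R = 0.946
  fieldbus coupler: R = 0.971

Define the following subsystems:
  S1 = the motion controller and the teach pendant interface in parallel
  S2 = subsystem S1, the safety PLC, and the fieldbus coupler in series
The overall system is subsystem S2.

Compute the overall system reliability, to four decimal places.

Parallel (motion controller and teach pendant interface): 1 − (1 − 0.977000)(1 − 0.749000) = 0.994227
Series ([0.994227], safety PLC, and fieldbus coupler): 0.994227 × 0.946000 × 0.971000 = 0.9133

0.9133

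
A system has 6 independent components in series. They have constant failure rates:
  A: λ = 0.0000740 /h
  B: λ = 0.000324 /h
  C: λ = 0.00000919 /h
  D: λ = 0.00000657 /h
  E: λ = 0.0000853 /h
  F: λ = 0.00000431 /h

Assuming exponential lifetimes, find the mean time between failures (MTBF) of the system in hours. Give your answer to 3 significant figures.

1990

Series of exponential components: λ_sys = Σ λ_i
λ_sys = 0.0000740 + 0.000324 + 0.00000919 + 0.00000657 + 0.0000853 + 0.00000431 = 5.0337e-04 /h
MTBF = 1 / λ_sys = 1990 h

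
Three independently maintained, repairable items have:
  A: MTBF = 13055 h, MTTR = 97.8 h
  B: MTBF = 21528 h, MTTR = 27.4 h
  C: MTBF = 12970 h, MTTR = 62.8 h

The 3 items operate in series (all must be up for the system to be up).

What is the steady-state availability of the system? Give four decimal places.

A(A) = MTBF/(MTBF+MTTR) = 13055/(13055+97.8) = 0.992564
A(B) = MTBF/(MTBF+MTTR) = 21528/(21528+27.4) = 0.998729
A(C) = MTBF/(MTBF+MTTR) = 12970/(12970+62.8) = 0.995181
Series availability: 0.992564 × 0.998729 × 0.995181 = 0.9865

0.9865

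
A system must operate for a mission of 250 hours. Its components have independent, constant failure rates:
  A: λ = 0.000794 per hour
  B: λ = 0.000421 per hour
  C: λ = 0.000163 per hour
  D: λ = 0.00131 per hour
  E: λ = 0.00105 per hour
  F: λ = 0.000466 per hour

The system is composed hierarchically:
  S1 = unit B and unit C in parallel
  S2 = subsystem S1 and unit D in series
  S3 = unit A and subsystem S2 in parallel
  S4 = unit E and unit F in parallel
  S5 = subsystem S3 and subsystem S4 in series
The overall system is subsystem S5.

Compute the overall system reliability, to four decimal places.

R(A) = exp(−0.000794 × 250) = 0.819960
R(B) = exp(−0.000421 × 250) = 0.900099
R(C) = exp(−0.000163 × 250) = 0.960069
R(D) = exp(−0.00131 × 250) = 0.720723
R(E) = exp(−0.00105 × 250) = 0.769126
R(F) = exp(−0.000466 × 250) = 0.890030
Parallel (B and C): 1 − (1 − 0.900099)(1 − 0.960069) = 0.996011
Series ([0.996011] and D): 0.996011 × 0.720723 = 0.717848
Parallel (A and [0.717848]): 1 − (1 − 0.819960)(1 − 0.717848) = 0.949201
Parallel (E and F): 1 − (1 − 0.769126)(1 − 0.890030) = 0.974611
Series ([0.949201] and [0.974611]): 0.949201 × 0.974611 = 0.9251

0.9251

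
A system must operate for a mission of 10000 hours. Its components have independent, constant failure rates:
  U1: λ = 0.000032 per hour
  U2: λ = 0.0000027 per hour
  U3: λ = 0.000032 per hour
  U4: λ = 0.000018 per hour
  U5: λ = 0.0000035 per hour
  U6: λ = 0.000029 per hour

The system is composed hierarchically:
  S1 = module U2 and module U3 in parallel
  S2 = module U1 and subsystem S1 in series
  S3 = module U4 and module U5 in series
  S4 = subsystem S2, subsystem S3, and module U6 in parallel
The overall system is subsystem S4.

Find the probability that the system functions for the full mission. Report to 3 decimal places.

R(U1) = exp(−0.000032 × 10000) = 0.72615
R(U2) = exp(−0.0000027 × 10000) = 0.97336
R(U3) = exp(−0.000032 × 10000) = 0.72615
R(U4) = exp(−0.000018 × 10000) = 0.83527
R(U5) = exp(−0.0000035 × 10000) = 0.96561
R(U6) = exp(−0.000029 × 10000) = 0.74826
Parallel (U2 and U3): 1 − (1 − 0.97336)(1 − 0.72615) = 0.99270
Series (U1 and [0.99270]): 0.72615 × 0.99270 = 0.72085
Series (U4 and U5): 0.83527 × 0.96561 = 0.80655
Parallel ([0.72085], [0.80655], and U6): 1 − (1 − 0.72085)(1 − 0.80655)(1 − 0.74826) = 0.986

0.986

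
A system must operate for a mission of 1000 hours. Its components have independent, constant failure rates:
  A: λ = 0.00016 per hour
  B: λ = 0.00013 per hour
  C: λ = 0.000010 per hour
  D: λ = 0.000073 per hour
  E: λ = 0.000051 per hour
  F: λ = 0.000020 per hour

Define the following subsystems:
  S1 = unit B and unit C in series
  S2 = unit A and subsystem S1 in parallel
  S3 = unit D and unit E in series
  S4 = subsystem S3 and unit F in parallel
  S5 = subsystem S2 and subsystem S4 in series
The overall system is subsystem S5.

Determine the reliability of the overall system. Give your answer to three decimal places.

R(A) = exp(−0.00016 × 1000) = 0.85214
R(B) = exp(−0.00013 × 1000) = 0.87810
R(C) = exp(−0.000010 × 1000) = 0.99005
R(D) = exp(−0.000073 × 1000) = 0.92960
R(E) = exp(−0.000051 × 1000) = 0.95028
R(F) = exp(−0.000020 × 1000) = 0.98020
Series (B and C): 0.87810 × 0.99005 = 0.86936
Parallel (A and [0.86936]): 1 − (1 − 0.85214)(1 − 0.86936) = 0.98068
Series (D and E): 0.92960 × 0.95028 = 0.88338
Parallel ([0.88338] and F): 1 − (1 − 0.88338)(1 − 0.98020) = 0.99769
Series ([0.98068] and [0.99769]): 0.98068 × 0.99769 = 0.978

0.978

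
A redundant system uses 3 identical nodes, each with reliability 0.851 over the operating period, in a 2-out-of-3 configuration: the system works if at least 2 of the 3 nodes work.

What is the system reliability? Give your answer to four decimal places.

R = Σ_{i=2}^{3} C(3,i) p^i (1−p)^{3−i} with p = 0.851
C(3,2)·0.851^2·0.149^1 = 0.323718
C(3,3)·0.851^3·0.149^0 = 0.616295
Sum = 0.9400

0.9400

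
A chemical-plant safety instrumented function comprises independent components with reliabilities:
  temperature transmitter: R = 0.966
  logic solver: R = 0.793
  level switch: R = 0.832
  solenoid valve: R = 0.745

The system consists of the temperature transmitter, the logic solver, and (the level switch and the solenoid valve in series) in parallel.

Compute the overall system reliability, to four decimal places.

0.9973

Series (level switch and solenoid valve): 0.832000 × 0.745000 = 0.619840
Parallel (temperature transmitter, logic solver, and [0.619840]): 1 − (1 − 0.966000)(1 − 0.793000)(1 − 0.619840) = 0.9973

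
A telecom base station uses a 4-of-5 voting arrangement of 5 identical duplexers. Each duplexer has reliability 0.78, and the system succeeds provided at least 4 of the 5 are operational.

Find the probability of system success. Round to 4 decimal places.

R = Σ_{i=4}^{5} C(5,i) p^i (1−p)^{5−i} with p = 0.78
C(5,4)·0.78^4·0.22^1 = 0.407166
C(5,5)·0.78^5·0.22^0 = 0.288717
Sum = 0.6959

0.6959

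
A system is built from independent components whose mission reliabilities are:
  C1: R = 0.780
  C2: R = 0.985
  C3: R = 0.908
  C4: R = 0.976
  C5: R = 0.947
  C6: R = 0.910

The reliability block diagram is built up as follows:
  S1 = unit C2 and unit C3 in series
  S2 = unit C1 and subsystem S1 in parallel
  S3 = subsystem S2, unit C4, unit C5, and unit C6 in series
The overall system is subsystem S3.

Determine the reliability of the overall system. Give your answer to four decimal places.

0.8215

Series (C2 and C3): 0.985000 × 0.908000 = 0.894380
Parallel (C1 and [0.894380]): 1 − (1 − 0.780000)(1 − 0.894380) = 0.976764
Series ([0.976764], C4, C5, and C6): 0.976764 × 0.976000 × 0.947000 × 0.910000 = 0.8215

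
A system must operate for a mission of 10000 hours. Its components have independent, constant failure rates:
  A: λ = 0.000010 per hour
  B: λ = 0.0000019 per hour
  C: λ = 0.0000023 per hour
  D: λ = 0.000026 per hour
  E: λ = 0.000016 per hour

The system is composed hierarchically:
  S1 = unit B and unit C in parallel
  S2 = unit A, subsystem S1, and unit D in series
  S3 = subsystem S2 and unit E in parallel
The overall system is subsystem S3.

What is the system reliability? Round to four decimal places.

R(A) = exp(−0.000010 × 10000) = 0.904837
R(B) = exp(−0.0000019 × 10000) = 0.981179
R(C) = exp(−0.0000023 × 10000) = 0.977262
R(D) = exp(−0.000026 × 10000) = 0.771052
R(E) = exp(−0.000016 × 10000) = 0.852144
Parallel (B and C): 1 − (1 − 0.981179)(1 − 0.977262) = 0.999572
Series (A, [0.999572], and D): 0.904837 × 0.999572 × 0.771052 = 0.697378
Parallel ([0.697378] and E): 1 − (1 − 0.697378)(1 − 0.852144) = 0.9553

0.9553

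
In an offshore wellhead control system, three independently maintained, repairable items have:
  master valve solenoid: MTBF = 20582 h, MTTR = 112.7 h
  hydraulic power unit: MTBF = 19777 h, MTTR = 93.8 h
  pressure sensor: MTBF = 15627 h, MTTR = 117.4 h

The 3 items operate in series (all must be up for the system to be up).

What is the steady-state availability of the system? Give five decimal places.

0.98248

A(master valve solenoid) = MTBF/(MTBF+MTTR) = 20582/(20582+112.7) = 0.994554
A(hydraulic power unit) = MTBF/(MTBF+MTTR) = 19777/(19777+93.8) = 0.995280
A(pressure sensor) = MTBF/(MTBF+MTTR) = 15627/(15627+117.4) = 0.992543
Series availability: 0.994554 × 0.995280 × 0.992543 = 0.98248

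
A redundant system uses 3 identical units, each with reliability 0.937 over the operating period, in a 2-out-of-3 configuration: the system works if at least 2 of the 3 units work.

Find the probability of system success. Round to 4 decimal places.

0.9886

R = Σ_{i=2}^{3} C(3,i) p^i (1−p)^{3−i} with p = 0.937
C(3,2)·0.937^2·0.063^1 = 0.165936
C(3,3)·0.937^3·0.063^0 = 0.822657
Sum = 0.9886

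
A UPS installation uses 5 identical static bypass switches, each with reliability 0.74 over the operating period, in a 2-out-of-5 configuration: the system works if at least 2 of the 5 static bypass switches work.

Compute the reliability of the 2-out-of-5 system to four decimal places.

0.9819

R = Σ_{i=2}^{5} C(5,i) p^i (1−p)^{5−i} with p = 0.74
C(5,2)·0.74^2·0.26^3 = 0.096246
C(5,3)·0.74^3·0.26^2 = 0.273931
C(5,4)·0.74^4·0.26^1 = 0.389825
C(5,5)·0.74^5·0.26^0 = 0.221901
Sum = 0.9819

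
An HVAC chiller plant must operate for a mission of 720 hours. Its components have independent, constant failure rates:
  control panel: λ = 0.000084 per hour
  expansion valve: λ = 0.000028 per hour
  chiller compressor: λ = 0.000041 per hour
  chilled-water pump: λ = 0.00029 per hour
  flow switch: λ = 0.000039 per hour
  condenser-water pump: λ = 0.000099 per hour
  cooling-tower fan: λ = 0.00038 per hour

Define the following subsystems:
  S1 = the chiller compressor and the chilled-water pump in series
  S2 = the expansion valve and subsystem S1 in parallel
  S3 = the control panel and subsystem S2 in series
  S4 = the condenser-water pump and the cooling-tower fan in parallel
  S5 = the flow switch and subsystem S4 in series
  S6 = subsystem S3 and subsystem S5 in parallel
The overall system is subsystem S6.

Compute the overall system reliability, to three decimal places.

0.997

R(control panel) = exp(−0.000084 × 720) = 0.94131
R(expansion valve) = exp(−0.000028 × 720) = 0.98004
R(chiller compressor) = exp(−0.000041 × 720) = 0.97091
R(chilled-water pump) = exp(−0.00029 × 720) = 0.81156
R(flow switch) = exp(−0.000039 × 720) = 0.97231
R(condenser-water pump) = exp(−0.000099 × 720) = 0.93120
R(cooling-tower fan) = exp(−0.00038 × 720) = 0.76064
Series (chiller compressor and chilled-water pump): 0.97091 × 0.81156 = 0.78795
Parallel (expansion valve and [0.78795]): 1 − (1 − 0.98004)(1 − 0.78795) = 0.99577
Series (control panel and [0.99577]): 0.94131 × 0.99577 = 0.93733
Parallel (condenser-water pump and cooling-tower fan): 1 − (1 − 0.93120)(1 − 0.76064) = 0.98353
Series (flow switch and [0.98353]): 0.97231 × 0.98353 = 0.95630
Parallel ([0.93733] and [0.95630]): 1 − (1 − 0.93733)(1 − 0.95630) = 0.997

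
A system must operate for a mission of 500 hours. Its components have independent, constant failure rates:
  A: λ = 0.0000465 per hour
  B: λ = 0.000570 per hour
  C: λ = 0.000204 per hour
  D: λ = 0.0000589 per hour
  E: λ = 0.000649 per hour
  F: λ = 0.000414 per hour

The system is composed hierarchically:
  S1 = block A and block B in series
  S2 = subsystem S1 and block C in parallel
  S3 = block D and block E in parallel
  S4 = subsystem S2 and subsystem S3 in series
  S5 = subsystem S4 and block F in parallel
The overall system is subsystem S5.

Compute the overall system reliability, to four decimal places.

R(A) = exp(−0.0000465 × 500) = 0.977018
R(B) = exp(−0.000570 × 500) = 0.752014
R(C) = exp(−0.000204 × 500) = 0.903030
R(D) = exp(−0.0000589 × 500) = 0.970979
R(E) = exp(−0.000649 × 500) = 0.722889
R(F) = exp(−0.000414 × 500) = 0.813020
Series (A and B): 0.977018 × 0.752014 = 0.734731
Parallel ([0.734731] and C): 1 − (1 − 0.734731)(1 − 0.903030) = 0.974277
Parallel (D and E): 1 − (1 − 0.970979)(1 − 0.722889) = 0.991958
Series ([0.974277] and [0.991958]): 0.974277 × 0.991958 = 0.966442
Parallel ([0.966442] and F): 1 − (1 − 0.966442)(1 − 0.813020) = 0.9937

0.9937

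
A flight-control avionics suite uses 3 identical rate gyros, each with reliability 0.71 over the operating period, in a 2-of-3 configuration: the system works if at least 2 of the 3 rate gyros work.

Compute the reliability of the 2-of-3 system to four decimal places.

0.7965

R = Σ_{i=2}^{3} C(3,i) p^i (1−p)^{3−i} with p = 0.71
C(3,2)·0.71^2·0.29^1 = 0.438567
C(3,3)·0.71^3·0.29^0 = 0.357911
Sum = 0.7965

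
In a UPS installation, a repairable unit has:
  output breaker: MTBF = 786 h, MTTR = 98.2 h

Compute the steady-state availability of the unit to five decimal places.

A(output breaker) = MTBF/(MTBF+MTTR) = 786/(786+98.2) = 0.88894

0.88894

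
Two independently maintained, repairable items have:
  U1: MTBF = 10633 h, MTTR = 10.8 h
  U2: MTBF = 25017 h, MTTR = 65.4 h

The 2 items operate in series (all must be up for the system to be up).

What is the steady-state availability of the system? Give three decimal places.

0.996

A(U1) = MTBF/(MTBF+MTTR) = 10633/(10633+10.8) = 0.998985
A(U2) = MTBF/(MTBF+MTTR) = 25017/(25017+65.4) = 0.997393
Series availability: 0.998985 × 0.997393 = 0.996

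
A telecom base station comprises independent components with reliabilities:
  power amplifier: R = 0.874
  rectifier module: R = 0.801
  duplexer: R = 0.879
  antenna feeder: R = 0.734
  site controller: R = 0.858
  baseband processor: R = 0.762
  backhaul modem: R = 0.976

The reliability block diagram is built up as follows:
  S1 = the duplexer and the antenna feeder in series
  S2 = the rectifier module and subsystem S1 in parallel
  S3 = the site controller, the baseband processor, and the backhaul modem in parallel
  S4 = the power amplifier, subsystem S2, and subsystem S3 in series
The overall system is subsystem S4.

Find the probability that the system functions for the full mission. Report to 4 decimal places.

Series (duplexer and antenna feeder): 0.879000 × 0.734000 = 0.645186
Parallel (rectifier module and [0.645186]): 1 − (1 − 0.801000)(1 − 0.645186) = 0.929392
Parallel (site controller, baseband processor, and backhaul modem): 1 − (1 − 0.858000)(1 − 0.762000)(1 − 0.976000) = 0.999189
Series (power amplifier, [0.929392], and [0.999189]): 0.874000 × 0.929392 × 0.999189 = 0.8116

0.8116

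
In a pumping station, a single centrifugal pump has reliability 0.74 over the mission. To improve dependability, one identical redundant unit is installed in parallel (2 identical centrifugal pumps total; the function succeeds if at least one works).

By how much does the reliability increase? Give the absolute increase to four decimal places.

0.1924

R_before = 0.74
R_after = 1 − (1 − 0.74)^2 = 0.9324
ΔR = 0.9324 − 0.74 = 0.1924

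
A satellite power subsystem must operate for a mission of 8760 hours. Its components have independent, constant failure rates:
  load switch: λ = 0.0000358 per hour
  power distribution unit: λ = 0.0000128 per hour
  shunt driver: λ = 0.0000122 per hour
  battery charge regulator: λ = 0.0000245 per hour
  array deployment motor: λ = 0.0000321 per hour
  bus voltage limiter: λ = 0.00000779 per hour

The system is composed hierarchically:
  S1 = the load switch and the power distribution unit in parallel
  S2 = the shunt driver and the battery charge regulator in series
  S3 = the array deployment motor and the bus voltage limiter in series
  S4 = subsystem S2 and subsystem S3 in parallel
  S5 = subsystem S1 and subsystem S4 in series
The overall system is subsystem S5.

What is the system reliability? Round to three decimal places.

R(load switch) = exp(−0.0000358 × 8760) = 0.73081
R(power distribution unit) = exp(−0.0000128 × 8760) = 0.89393
R(shunt driver) = exp(−0.0000122 × 8760) = 0.89864
R(battery charge regulator) = exp(−0.0000245 × 8760) = 0.80685
R(array deployment motor) = exp(−0.0000321 × 8760) = 0.75488
R(bus voltage limiter) = exp(−0.00000779 × 8760) = 0.93404
Parallel (load switch and power distribution unit): 1 − (1 − 0.73081)(1 − 0.89393) = 0.97145
Series (shunt driver and battery charge regulator): 0.89864 × 0.80685 = 0.72507
Series (array deployment motor and bus voltage limiter): 0.75488 × 0.93404 = 0.70509
Parallel ([0.72507] and [0.70509]): 1 − (1 − 0.72507)(1 − 0.70509) = 0.91892
Series ([0.97145] and [0.91892]): 0.97145 × 0.91892 = 0.893

0.893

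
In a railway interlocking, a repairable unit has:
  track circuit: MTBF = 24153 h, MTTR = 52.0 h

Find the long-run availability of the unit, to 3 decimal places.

A(track circuit) = MTBF/(MTBF+MTTR) = 24153/(24153+52.0) = 0.998

0.998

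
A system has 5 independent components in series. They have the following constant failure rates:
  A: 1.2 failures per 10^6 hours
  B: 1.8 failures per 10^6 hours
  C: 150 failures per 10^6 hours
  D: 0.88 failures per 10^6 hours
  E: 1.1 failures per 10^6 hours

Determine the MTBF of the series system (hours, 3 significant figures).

6450

Series of exponential components: λ_sys = Σ λ_i
λ_sys = 0.0000012 + 0.0000018 + 0.00015 + 0.00000088 + 0.0000011 = 1.5498e-04 /h
MTBF = 1 / λ_sys = 6450 h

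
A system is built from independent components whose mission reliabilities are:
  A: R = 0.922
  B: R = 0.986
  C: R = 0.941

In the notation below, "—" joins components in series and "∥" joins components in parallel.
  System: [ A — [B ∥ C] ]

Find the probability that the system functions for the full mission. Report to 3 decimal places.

0.921

Parallel (B and C): 1 − (1 − 0.98600)(1 − 0.94100) = 0.99917
Series (A and [0.99917]): 0.92200 × 0.99917 = 0.921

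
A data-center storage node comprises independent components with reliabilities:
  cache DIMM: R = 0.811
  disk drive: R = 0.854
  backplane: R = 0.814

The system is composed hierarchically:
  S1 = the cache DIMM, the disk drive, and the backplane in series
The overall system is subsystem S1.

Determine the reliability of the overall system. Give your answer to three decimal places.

0.564

Series (cache DIMM, disk drive, and backplane): 0.81100 × 0.85400 × 0.81400 = 0.564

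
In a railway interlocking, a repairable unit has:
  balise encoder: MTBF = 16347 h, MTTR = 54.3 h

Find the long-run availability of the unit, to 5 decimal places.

0.99669

A(balise encoder) = MTBF/(MTBF+MTTR) = 16347/(16347+54.3) = 0.99669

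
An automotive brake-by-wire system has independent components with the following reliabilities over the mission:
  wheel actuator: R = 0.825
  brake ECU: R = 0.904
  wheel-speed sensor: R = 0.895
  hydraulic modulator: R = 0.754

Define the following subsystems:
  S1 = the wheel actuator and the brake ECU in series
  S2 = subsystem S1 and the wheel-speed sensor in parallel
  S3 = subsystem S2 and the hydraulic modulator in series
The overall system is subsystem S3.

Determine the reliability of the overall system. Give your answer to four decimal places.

Series (wheel actuator and brake ECU): 0.825000 × 0.904000 = 0.745800
Parallel ([0.745800] and wheel-speed sensor): 1 − (1 − 0.745800)(1 − 0.895000) = 0.973309
Series ([0.973309] and hydraulic modulator): 0.973309 × 0.754000 = 0.7339

0.7339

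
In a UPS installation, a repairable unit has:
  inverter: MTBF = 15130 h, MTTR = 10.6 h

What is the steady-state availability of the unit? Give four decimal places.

0.9993

A(inverter) = MTBF/(MTBF+MTTR) = 15130/(15130+10.6) = 0.9993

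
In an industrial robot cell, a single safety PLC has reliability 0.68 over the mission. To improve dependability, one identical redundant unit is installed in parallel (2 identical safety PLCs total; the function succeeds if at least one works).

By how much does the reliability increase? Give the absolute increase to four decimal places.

0.2176

R_before = 0.68
R_after = 1 − (1 − 0.68)^2 = 0.8976
ΔR = 0.8976 − 0.68 = 0.2176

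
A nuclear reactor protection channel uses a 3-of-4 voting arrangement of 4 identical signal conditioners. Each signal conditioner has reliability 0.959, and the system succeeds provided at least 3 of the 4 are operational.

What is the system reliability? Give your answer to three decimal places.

0.990

R = Σ_{i=3}^{4} C(4,i) p^i (1−p)^{4−i} with p = 0.959
C(4,3)·0.959^3·0.041^1 = 0.14464
C(4,4)·0.959^4·0.041^0 = 0.84581
Sum = 0.990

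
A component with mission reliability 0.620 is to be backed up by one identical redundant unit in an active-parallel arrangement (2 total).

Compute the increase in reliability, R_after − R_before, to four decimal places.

0.2356

R_before = 0.620
R_after = 1 − (1 − 0.620)^2 = 0.8556
ΔR = 0.8556 − 0.620 = 0.2356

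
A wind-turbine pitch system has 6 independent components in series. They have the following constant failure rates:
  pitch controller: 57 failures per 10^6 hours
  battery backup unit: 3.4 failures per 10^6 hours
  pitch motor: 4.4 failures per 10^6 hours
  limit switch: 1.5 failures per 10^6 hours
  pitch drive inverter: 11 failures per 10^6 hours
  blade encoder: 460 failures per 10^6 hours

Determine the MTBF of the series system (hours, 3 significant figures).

1860

Series of exponential components: λ_sys = Σ λ_i
λ_sys = 0.000057 + 0.0000034 + 0.0000044 + 0.0000015 + 0.000011 + 0.00046 = 5.3730e-04 /h
MTBF = 1 / λ_sys = 1860 h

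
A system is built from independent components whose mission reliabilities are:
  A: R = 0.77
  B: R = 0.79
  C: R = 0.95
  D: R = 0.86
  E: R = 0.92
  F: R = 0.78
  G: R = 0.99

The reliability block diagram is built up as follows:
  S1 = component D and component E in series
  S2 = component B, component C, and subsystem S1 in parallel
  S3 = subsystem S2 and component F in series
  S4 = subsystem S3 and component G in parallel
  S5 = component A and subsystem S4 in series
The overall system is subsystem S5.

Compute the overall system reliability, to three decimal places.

0.768

Series (D and E): 0.86000 × 0.92000 = 0.79120
Parallel (B, C, and [0.79120]): 1 − (1 − 0.79000)(1 − 0.95000)(1 − 0.79120) = 0.99781
Series ([0.99781] and F): 0.99781 × 0.78000 = 0.77829
Parallel ([0.77829] and G): 1 − (1 − 0.77829)(1 − 0.99000) = 0.99778
Series (A and [0.99778]): 0.77000 × 0.99778 = 0.768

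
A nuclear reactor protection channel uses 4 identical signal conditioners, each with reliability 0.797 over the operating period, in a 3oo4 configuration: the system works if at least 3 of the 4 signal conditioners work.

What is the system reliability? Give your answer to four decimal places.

R = Σ_{i=3}^{4} C(4,i) p^i (1−p)^{4−i} with p = 0.797
C(4,3)·0.797^3·0.203^1 = 0.411084
C(4,4)·0.797^4·0.203^0 = 0.403490
Sum = 0.8146

0.8146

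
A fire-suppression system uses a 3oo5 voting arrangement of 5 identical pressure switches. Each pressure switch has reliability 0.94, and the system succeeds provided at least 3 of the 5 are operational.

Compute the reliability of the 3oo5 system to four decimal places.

0.9980

R = Σ_{i=3}^{5} C(5,i) p^i (1−p)^{5−i} with p = 0.94
C(5,3)·0.94^3·0.06^2 = 0.029901
C(5,4)·0.94^4·0.06^1 = 0.234225
C(5,5)·0.94^5·0.06^0 = 0.733904
Sum = 0.9980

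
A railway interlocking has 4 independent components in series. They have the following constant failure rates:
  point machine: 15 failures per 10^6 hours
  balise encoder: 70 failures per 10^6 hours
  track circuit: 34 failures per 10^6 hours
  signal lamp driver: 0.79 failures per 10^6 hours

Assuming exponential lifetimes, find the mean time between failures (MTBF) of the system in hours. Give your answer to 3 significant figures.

Series of exponential components: λ_sys = Σ λ_i
λ_sys = 0.000015 + 0.000070 + 0.000034 + 0.00000079 = 1.1979e-04 /h
MTBF = 1 / λ_sys = 8350 h

8350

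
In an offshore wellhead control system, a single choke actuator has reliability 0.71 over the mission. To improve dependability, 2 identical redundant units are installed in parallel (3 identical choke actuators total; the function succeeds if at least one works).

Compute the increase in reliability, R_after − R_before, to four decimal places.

0.2656

R_before = 0.71
R_after = 1 − (1 − 0.71)^3 = 0.9756
ΔR = 0.9756 − 0.71 = 0.2656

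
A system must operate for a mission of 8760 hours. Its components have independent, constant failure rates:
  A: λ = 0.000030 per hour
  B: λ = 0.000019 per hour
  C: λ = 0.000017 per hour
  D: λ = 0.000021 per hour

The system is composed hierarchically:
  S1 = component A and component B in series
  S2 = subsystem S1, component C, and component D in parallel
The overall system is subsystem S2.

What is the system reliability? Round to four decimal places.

R(A) = exp(−0.000030 × 8760) = 0.768896
R(B) = exp(−0.000019 × 8760) = 0.846674
R(C) = exp(−0.000017 × 8760) = 0.861638
R(D) = exp(−0.000021 × 8760) = 0.831969
Series (A and B): 0.768896 × 0.846674 = 0.651004
Parallel ([0.651004], C, and D): 1 − (1 − 0.651004)(1 − 0.861638)(1 − 0.831969) = 0.9919

0.9919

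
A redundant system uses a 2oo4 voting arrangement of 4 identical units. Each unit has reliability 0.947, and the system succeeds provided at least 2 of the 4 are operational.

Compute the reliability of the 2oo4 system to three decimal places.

R = Σ_{i=2}^{4} C(4,i) p^i (1−p)^{4−i} with p = 0.947
C(4,2)·0.947^2·0.053^2 = 0.01511
C(4,3)·0.947^3·0.053^1 = 0.18005
C(4,4)·0.947^4·0.053^0 = 0.80427
Sum = 0.999

0.999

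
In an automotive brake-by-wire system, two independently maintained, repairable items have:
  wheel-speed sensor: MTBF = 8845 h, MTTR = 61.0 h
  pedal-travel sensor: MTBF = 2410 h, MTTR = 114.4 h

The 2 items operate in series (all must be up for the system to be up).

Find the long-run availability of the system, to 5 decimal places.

0.94814

A(wheel-speed sensor) = MTBF/(MTBF+MTTR) = 8845/(8845+61.0) = 0.993151
A(pedal-travel sensor) = MTBF/(MTBF+MTTR) = 2410/(2410+114.4) = 0.954682
Series availability: 0.993151 × 0.954682 = 0.94814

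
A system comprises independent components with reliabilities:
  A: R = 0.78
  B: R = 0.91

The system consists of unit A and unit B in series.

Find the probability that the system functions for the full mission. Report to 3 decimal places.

0.710

Series (A and B): 0.78000 × 0.91000 = 0.710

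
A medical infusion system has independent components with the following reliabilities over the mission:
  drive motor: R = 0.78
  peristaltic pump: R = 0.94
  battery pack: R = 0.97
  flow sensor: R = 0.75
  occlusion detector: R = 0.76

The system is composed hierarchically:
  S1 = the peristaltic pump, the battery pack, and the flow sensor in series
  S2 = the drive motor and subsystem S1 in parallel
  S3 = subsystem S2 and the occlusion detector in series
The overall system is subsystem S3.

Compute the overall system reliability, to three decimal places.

Series (peristaltic pump, battery pack, and flow sensor): 0.94000 × 0.97000 × 0.75000 = 0.68385
Parallel (drive motor and [0.68385]): 1 − (1 − 0.78000)(1 − 0.68385) = 0.93045
Series ([0.93045] and occlusion detector): 0.93045 × 0.76000 = 0.707

0.707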